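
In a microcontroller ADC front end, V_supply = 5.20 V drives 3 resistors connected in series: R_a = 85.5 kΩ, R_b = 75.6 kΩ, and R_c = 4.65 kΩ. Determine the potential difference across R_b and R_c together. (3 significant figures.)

V ≈ 2.52 V

Total series resistance ΣR = 85.5 + 75.6 + 4.65 = 165.8 kΩ.
R_{R_b..R_c} = 75.6 + 4.65 = 80.25 kΩ.
By the voltage-divider rule, V = 5.20 × 80.25/165.8 = 2.518 V.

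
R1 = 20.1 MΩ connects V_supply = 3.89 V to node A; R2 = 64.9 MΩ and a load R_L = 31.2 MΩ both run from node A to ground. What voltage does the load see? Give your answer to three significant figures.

V_out ≈ 1.99 V

R2 ‖ R_L = (64.9 × 31.2)/(64.9 + 31.2) = 21.07 MΩ.
Then V_out = V_supply · R2'/(R1 + R2') = 3.89 × 21.07/41.17 = 1.991 V.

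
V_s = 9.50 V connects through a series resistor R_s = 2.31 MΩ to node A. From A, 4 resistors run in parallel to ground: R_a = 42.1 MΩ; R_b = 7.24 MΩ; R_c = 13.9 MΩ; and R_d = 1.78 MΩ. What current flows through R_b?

Equivalent of the parallel group: R_p = 1.257 MΩ.
V_A = 9.50 × 1.257/3.567 = 3.348 V.
Branch current I = V_A/R_b = 3.348/7.24 = 0.4624 µA.

I ≈ 0.462 µA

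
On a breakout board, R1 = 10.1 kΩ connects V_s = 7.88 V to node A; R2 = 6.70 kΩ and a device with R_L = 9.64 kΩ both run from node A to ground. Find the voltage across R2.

R2 ‖ R_L = (6.70 × 9.64)/(6.70 + 9.64) = 3.953 kΩ.
Now apply the divider: V_out = 7.88 × 0.2813 = 2.216 V.

V_out ≈ 2.22 V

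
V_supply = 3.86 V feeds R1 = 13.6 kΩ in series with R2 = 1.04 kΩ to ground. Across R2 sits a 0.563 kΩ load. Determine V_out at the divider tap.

V_out ≈ 0.101 V

R2 ‖ R_L = (1.04 × 0.563)/(1.04 + 0.563) = 0.3653 kΩ.
Now apply the divider: V_out = 3.86 × 0.02616 = 0.1010 V.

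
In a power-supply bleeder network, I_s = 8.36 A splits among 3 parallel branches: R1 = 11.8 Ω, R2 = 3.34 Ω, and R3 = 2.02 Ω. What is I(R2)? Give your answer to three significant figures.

I ≈ 2.85 A

ΣG = 1/11.8 + 1/3.34 + 1/2.02 = 0.8792.
By the current-divider rule, I = I_s · G_k/ΣG = 8.36 × 0.3405 = 2.847 A.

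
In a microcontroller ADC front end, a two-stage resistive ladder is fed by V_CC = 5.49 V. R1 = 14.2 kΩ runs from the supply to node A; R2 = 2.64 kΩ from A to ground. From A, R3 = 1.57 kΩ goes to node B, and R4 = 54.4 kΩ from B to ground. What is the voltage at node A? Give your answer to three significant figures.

Node A sees R2 in parallel with the series input of stage 2, R3 + R4 = 55.97 kΩ.
R2 ‖ (R3+R4) = 2.521 kΩ.
First divider: V_A = V_CC · 2.521/(14.2 + 2.521) = 0.8277 V.

V_A ≈ 0.828 V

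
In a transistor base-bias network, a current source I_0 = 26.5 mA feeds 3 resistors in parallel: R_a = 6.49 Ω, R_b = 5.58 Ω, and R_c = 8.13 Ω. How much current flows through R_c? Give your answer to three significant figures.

Conductances: ΣG = 1/6.49 + 1/5.58 + 1/8.13 = 0.4563 (1/Ω).
R_c takes the fraction G_k/ΣG = 0.1230/0.4563 = 0.2696, so I = 26.5 × 0.2696 = 7.143 mA.

I ≈ 7.14 mA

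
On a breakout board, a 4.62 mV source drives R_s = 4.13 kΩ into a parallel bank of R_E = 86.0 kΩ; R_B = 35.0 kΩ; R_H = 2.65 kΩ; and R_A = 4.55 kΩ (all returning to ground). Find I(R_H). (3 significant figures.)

Parallel bank: R_p = 1/(1/86.0 + 1/35.0 + 1/2.65 + 1/4.55) = 1.569 kΩ.
V_A = 4.62 × 1.569/5.699 = 1.272 mV.
I(R_H) = V_A / R_H = 1.272/2.65 = 0.4800 µA.

I ≈ 0.480 µA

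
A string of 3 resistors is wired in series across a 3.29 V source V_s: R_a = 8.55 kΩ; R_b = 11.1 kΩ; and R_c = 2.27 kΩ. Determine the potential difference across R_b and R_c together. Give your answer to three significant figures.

Series total: ΣR = 8.55 + 11.1 + 2.27 = 21.92 kΩ.
R_{R_b..R_c} = 11.1 + 2.27 = 13.37 kΩ.
V = V_s · R/ΣR = 3.29 × 0.6099 = 2.007 V.

V ≈ 2.01 V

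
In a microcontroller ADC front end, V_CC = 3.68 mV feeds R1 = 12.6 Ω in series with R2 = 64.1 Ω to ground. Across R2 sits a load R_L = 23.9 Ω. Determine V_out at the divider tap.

The load sits in parallel with R2, giving an effective lower resistance R2' = R2·R_L/(R2+R_L) = 17.41 Ω.
Voltage divider with the loaded lower leg: V_out = 3.68 × 17.41/(12.6 + 17.41) = 3.68 × 0.5801 = 2.135 mV.
(Unloaded it would be 3.08 mV; the load pulls it down.)

V_out ≈ 2.13 mV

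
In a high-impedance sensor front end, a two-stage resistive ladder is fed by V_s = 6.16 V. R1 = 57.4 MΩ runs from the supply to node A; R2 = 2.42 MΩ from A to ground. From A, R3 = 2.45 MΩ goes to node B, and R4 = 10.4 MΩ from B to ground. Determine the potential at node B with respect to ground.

V_B ≈ 0.171 V

Node A sees R2 in parallel with the series input of stage 2, R3 + R4 = 12.85 MΩ.
Effective lower resistance at A: R2 ‖ 12.85 = 2.036 MΩ.
V_A = 6.16 × 2.036/(57.4 + 2.036) = 0.2111 V.
V_B = V_A × 0.8093 = 0.1708 V.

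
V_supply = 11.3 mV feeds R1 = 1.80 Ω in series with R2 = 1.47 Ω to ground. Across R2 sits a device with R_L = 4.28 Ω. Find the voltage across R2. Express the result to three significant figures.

V_out ≈ 4.27 mV

The load sits in parallel with R2, giving an effective lower resistance R2' = R2·R_L/(R2+R_L) = 1.094 Ω.
Now apply the divider: V_out = 11.3 × 0.3781 = 4.272 mV.
(Unloaded it would be 5.08 mV; the load pulls it down.)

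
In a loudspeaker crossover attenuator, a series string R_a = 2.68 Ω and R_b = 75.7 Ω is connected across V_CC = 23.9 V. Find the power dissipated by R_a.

Series current I = V_CC/ΣR = 23.9/78.38 = 0.3049 A.
V(R_a) = I·R = 0.8172 V; P = V·I = 0.8172 × 0.3049 = 0.2492 W.

P ≈ 0.249 W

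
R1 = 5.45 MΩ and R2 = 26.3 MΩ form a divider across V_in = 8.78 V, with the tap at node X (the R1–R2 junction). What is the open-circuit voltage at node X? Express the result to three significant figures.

V_th is the unloaded tap voltage: V_in · R2/(R1+R2) = 8.78 × 0.8283 = 7.273 V.

V_th ≈ 7.27 V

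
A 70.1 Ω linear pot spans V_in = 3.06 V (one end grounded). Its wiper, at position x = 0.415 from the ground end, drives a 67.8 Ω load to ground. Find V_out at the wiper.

Lower segment x·R_p = 29.09 Ω; upper segment (1−x)·R_p = 41.01 Ω.
Lower segment in parallel with the load: 29.09 ‖ 67.8 = 20.36 Ω.
V_out = 3.06 × 20.36/(41.01 + 20.36) = 1.015 V.

V_out ≈ 1.02 V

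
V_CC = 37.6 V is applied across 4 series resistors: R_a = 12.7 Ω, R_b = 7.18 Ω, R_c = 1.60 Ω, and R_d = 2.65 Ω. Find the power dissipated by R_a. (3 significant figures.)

The common current is I = 37.6/24.13 = 1.558 A.
P(R_a) = I²·R_a = (1.558)² × 12.7 = 30.84 W.

P ≈ 30.8 W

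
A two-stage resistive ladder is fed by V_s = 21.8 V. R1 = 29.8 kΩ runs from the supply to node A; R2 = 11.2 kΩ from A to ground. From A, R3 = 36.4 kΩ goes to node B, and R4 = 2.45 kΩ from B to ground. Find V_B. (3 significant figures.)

V_B ≈ 0.310 V

Node A sees R2 in parallel with the series input of stage 2, R3 + R4 = 38.85 kΩ.
Effective lower resistance at A: R2 ‖ 38.85 = 8.694 kΩ.
First divider: V_A = V_s · 8.694/(29.8 + 8.694) = 4.923 V.
Then the unloaded second divider: V_B = V_A × R4/(R3+R4) = 4.923 × 0.06306 = 0.3105 V.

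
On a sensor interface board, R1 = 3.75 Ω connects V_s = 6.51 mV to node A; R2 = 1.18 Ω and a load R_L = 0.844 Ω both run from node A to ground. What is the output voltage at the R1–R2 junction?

First combine the lower leg with the load: R2 ‖ R_L = 0.4921 Ω.
Voltage divider with the loaded lower leg: V_out = 6.51 × 0.4921/(3.75 + 0.4921) = 6.51 × 0.1160 = 0.7551 mV.

V_out ≈ 0.755 mV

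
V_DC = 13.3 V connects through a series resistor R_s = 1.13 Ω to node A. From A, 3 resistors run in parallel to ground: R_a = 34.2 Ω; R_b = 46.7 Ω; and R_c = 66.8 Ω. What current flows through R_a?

Combine the parallel branches: R_p = (1/34.2 + 1/46.7 + 1/66.8)⁻¹ = 15.24 Ω.
Node voltage V_A = V_DC · R_p/(R_s + R_p) = 13.3 × 0.9310 = 12.38 V.
I(R_a) = V_A / R_a = 12.38/34.2 = 0.3620 A.
(Equivalently: I_total = 0.8125 A, then current-divider fraction G_k/ΣG = 0.4456.)

I ≈ 0.362 A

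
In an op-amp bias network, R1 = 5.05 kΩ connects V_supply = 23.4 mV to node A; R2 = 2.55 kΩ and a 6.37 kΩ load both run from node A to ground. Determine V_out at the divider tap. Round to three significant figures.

The load sits in parallel with R2, giving an effective lower resistance R2' = R2·R_L/(R2+R_L) = 1.821 kΩ.
Now apply the divider: V_out = 23.4 × 0.2650 = 6.202 mV.

V_out ≈ 6.20 mV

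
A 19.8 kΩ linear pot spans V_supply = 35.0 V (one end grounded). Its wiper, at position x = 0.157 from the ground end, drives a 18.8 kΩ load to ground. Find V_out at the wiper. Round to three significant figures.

Split the track: R_lower = x·R_p = 3.109 kΩ, R_upper = (1−x)·R_p = 16.69 kΩ.
R_L loads the lower segment: effective lower R = 2.668 kΩ.
Then V_out = V_supply · 2.668/(16.69 + 2.668) = 4.823 V.

V_out ≈ 4.82 V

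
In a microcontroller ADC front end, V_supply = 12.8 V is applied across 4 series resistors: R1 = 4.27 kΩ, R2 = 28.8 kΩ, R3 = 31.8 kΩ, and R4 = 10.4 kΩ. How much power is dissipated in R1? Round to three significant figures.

P ≈ 0.123 mW

Series current I = V_supply/ΣR = 12.8/75.27 = 0.1701 mA.
V(R1) = I·R = 0.7261 V; P = V·I = 0.7261 × 0.1701 = 0.1235 mW.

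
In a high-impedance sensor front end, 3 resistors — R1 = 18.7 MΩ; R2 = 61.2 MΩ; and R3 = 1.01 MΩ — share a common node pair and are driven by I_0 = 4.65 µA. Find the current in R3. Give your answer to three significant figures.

Conductances: ΣG = 1/18.7 + 1/61.2 + 1/1.01 = 1.060 (1/MΩ).
By the current-divider rule, I = I_0 · G_k/ΣG = 4.65 × 0.9341 = 4.344 µA.

I ≈ 4.34 µA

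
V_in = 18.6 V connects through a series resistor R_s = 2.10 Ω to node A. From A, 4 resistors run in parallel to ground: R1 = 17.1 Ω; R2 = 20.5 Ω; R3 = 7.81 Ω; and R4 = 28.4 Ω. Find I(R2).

Equivalent of the parallel group: R_p = 3.697 Ω.
V_A by voltage divider: V_A = 18.6 × 3.697/(2.10 + 3.697) = 11.86 V.
I(R2) = V_A / R2 = 11.86/20.5 = 0.5786 A.

I ≈ 0.579 A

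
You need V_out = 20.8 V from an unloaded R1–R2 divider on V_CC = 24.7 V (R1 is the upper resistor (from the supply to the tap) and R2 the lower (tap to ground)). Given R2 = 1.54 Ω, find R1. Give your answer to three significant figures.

V_out/V_CC = R2/(R1+R2) = 0.8421.
So R1 = R2 · (V_CC/V_out − 1) = 1.54 × (24.7/20.8 − 1) = 1.54 × 0.1875 = 0.2888 Ω.

R1 ≈ 0.289 Ω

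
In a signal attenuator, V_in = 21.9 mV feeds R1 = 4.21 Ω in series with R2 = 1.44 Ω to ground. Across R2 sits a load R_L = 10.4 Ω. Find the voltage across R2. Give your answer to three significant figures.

V_out ≈ 5.06 mV

R2 ‖ R_L = (1.44 × 10.4)/(1.44 + 10.4) = 1.265 Ω.
Voltage divider with the loaded lower leg: V_out = 21.9 × 1.265/(4.21 + 1.265) = 21.9 × 0.2310 = 5.060 mV.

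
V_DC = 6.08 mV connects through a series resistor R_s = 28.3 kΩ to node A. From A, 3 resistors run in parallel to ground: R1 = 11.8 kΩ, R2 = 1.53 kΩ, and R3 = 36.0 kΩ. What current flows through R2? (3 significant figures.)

Equivalent of the parallel group: R_p = 1.305 kΩ.
Node voltage V_A = V_DC · R_p/(R_s + R_p) = 6.08 × 0.04409 = 0.2681 mV.
I(R2) = V_A / R2 = 0.2681/1.53 = 0.1752 µA.

I ≈ 0.175 µA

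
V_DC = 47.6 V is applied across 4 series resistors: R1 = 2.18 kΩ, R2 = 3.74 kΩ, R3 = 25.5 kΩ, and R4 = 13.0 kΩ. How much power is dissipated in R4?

ΣR = 44.42 kΩ → I = 47.6/44.42 = 1.072 mA.
P(R4) = I²·R4 = (1.072)² × 13.0 = 14.93 mW.

P ≈ 14.9 mW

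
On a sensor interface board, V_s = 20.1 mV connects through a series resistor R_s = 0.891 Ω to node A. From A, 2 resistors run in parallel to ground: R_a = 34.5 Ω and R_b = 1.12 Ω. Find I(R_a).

Combine the parallel branches: R_p = (1/34.5 + 1/1.12)⁻¹ = 1.085 Ω.
V_A = 20.1 × 1.085/1.976 = 11.04 mV.
I(R_a) = V_A / R_a = 11.04/34.5 = 0.3199 mA.
(Check via current divider: I_total = 10.17 mA; share G_k/ΣG = 0.03144 → same result.)

I ≈ 0.320 mA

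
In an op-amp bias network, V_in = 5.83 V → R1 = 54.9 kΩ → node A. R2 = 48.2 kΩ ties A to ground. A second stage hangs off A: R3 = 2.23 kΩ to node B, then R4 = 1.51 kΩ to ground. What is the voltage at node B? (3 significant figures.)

Node A sees R2 in parallel with the series input of stage 2, R3 + R4 = 3.740 kΩ.
Effective lower resistance at A: R2 ‖ 3.740 = 3.471 kΩ.
So V_A = 5.83 × 0.05946 = 0.3466 V.
V_B = V_A × 0.4037 = 0.1400 V.

V_B ≈ 0.140 V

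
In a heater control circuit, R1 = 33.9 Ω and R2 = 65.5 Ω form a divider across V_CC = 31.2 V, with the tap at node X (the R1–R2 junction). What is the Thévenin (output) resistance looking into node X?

R_th ≈ 22.3 Ω

Looking into X with the source shorted: R_th = R1·R2/(R1+R2) = 33.90 × 65.5/99.40 = 22.34 Ω.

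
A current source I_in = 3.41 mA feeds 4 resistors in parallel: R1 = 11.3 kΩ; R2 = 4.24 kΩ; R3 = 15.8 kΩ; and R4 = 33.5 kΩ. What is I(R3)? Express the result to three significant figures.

Conductances: ΣG = 1/11.3 + 1/4.24 + 1/15.8 + 1/33.5 = 0.4175 (1/kΩ).
R3 takes the fraction G_k/ΣG = 0.06329/0.4175 = 0.1516, so I = 3.41 × 0.1516 = 0.5170 mA.

I ≈ 0.517 mA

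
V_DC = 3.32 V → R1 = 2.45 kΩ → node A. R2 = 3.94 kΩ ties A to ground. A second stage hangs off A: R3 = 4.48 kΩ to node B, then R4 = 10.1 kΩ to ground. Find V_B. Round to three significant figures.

The second stage (R3 + R4 = 14.58 kΩ) loads node A in parallel with R2.
R2 ‖ (R3+R4) = 3.102 kΩ.
V_A = 3.32 × 3.102/(2.45 + 3.102) = 1.855 V.
Then the unloaded second divider: V_B = V_A × R4/(R3+R4) = 1.855 × 0.6927 = 1.285 V.

V_B ≈ 1.28 V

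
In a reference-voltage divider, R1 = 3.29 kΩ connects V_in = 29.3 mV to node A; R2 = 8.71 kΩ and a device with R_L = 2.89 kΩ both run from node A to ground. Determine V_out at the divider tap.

R2 ‖ R_L = (8.71 × 2.89)/(8.71 + 2.89) = 2.170 kΩ.
Now apply the divider: V_out = 29.3 × 0.3974 = 11.64 mV.

V_out ≈ 11.6 mV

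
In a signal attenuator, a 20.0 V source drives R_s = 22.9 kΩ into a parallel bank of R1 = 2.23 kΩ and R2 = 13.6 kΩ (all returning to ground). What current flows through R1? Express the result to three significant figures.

I ≈ 0.692 mA

Combine the parallel branches: R_p = (1/2.23 + 1/13.6)⁻¹ = 1.916 kΩ.
V_A = 20.0 × 1.916/24.82 = 1.544 V.
Branch current I = V_A/R1 = 1.544/2.23 = 0.6924 mA.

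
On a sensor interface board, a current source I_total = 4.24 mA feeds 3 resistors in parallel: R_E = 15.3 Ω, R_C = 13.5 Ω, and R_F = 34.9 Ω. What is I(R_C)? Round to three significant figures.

Conductances: ΣG = 1/15.3 + 1/13.5 + 1/34.9 = 0.1681 (1/Ω).
Current divider: I(R_C) = I_total · G_k/ΣG = 4.24 × (0.07407/0.1681) = 4.24 × 0.4407 = 1.869 mA.

I ≈ 1.87 mA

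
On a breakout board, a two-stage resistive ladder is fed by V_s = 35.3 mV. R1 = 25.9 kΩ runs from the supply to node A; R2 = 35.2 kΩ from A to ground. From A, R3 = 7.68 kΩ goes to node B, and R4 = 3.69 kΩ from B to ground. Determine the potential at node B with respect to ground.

V_B ≈ 2.85 mV

Node A sees R2 in parallel with the series input of stage 2, R3 + R4 = 11.37 kΩ.
R2 ‖ (R3+R4) = 8.594 kΩ.
First divider: V_A = V_s · 8.594/(25.9 + 8.594) = 8.795 mV.
Stage 2 is unloaded, so V_B = V_A · R4/(R3+R4) = 8.795 × 3.69/11.37 = 2.854 mV.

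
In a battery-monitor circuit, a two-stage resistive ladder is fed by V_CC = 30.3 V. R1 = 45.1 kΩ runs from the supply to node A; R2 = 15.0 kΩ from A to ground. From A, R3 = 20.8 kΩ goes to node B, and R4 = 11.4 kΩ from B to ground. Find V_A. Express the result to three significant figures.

V_A ≈ 5.60 V

Node A sees R2 in parallel with the series input of stage 2, R3 + R4 = 32.20 kΩ.
R2 ‖ (R3+R4) = 10.23 kΩ.
V_A = 30.3 × 10.23/(45.1 + 10.23) = 5.604 V.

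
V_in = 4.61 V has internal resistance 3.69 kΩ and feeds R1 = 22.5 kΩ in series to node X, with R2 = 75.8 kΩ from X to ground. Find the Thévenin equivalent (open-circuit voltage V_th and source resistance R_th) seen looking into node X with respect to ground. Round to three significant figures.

V_th ≈ 3.43 V, R_th ≈ 19.5 kΩ

R1' = 3.69 + 22.5 = 26.19 kΩ (source resistance + R1).
V_th is the unloaded tap voltage: V_in · R2/(R1'+R2) = 4.61 × 0.7432 = 3.426 V.
Zeroing V_in shorts the top of R1' to ground, so R_th = R1' ‖ R2 = 19.46 kΩ.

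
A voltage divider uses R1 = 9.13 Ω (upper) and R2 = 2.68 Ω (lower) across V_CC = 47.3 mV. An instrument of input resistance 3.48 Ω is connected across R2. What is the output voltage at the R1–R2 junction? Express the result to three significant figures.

V_out ≈ 6.73 mV

First combine the lower leg with the load: R2 ‖ R_L = 1.514 Ω.
Then V_out = V_CC · R2'/(R1 + R2') = 47.3 × 1.514/10.64 = 6.728 mV.
(Unloaded it would be 10.7 mV; the load pulls it down.)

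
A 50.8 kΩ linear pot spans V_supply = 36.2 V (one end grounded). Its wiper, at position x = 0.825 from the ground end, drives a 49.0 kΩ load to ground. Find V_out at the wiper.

Split the track: R_lower = x·R_p = 41.91 kΩ, R_upper = (1−x)·R_p = 8.890 kΩ.
(x·R_p) ‖ R_L = 22.59 kΩ.
Then V_out = V_supply · 22.59/(8.890 + 22.59) = 25.98 V.

V_out ≈ 26.0 V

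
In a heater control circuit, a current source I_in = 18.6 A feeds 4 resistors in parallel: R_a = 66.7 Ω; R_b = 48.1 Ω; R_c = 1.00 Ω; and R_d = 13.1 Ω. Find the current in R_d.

I ≈ 1.28 A

ΣG = 1/66.7 + 1/48.1 + 1/1.00 + 1/13.1 = 1.112.
Current divider: I(R_d) = I_in · G_k/ΣG = 18.6 × (0.07634/1.112) = 18.6 × 0.06864 = 1.277 A.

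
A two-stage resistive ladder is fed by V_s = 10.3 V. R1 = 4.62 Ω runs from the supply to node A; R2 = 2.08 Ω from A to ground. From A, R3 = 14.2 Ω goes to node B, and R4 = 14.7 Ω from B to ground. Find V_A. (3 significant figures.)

Looking into the second stage from A: R3 + R4 = 28.90 Ω appears in parallel with R2.
R2 ‖ (R3+R4) = 1.940 Ω.
So V_A = 10.3 × 0.2958 = 3.046 V.

V_A ≈ 3.05 V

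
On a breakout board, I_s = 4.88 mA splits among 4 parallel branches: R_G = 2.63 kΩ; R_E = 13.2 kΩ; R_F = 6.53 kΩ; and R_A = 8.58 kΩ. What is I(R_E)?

ΣG = 1/2.63 + 1/13.2 + 1/6.53 + 1/8.58 = 0.7257.
R_E takes the fraction G_k/ΣG = 0.07576/0.7257 = 0.1044, so I = 4.88 × 0.1044 = 0.5095 mA.

I ≈ 0.509 mA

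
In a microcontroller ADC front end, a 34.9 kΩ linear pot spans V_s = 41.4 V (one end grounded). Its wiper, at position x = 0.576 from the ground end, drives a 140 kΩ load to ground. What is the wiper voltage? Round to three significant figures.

Lower segment x·R_p = 20.10 kΩ; upper segment (1−x)·R_p = 14.80 kΩ.
(x·R_p) ‖ R_L = 17.58 kΩ.
Then V_out = V_s · 17.58/(14.80 + 17.58) = 22.48 V.
(Unloaded: V_out = x·V_s = 23.8 V.)

V_out ≈ 22.5 V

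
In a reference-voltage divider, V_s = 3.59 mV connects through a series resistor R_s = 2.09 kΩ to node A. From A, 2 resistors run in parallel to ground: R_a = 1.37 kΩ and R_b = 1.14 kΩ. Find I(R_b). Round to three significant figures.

Parallel bank: R_p = 1/(1/1.37 + 1/1.14) = 0.6222 kΩ.
Node voltage V_A = V_s · R_p/(R_s + R_p) = 3.59 × 0.2294 = 0.8236 mV.
Branch current I = V_A/R_b = 0.8236/1.14 = 0.7225 µA.

I ≈ 0.722 µA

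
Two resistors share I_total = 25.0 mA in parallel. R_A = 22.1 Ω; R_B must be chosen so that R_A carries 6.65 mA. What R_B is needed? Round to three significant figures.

R_B ≈ 8.01 Ω

In a two-way split, I_A/I_total = R_B/(R_A + R_B).
6.65/25.0 = R_B/(R_A + R_B) → R_B = R_A · (0.2660)/(1 − 0.2660) = 22.1 × 0.3624 = 8.009 Ω.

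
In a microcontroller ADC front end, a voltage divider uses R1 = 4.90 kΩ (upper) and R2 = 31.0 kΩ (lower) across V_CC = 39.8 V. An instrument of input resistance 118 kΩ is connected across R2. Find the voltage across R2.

V_out ≈ 33.2 V

R2 ‖ R_L = (31.0 × 118)/(31.0 + 118) = 24.55 kΩ.
Then V_out = V_CC · R2'/(R1 + R2') = 39.8 × 24.55/29.45 = 33.18 V.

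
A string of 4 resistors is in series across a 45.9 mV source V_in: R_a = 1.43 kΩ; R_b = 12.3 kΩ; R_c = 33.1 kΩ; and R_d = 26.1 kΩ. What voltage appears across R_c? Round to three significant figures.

V ≈ 20.8 mV

Series total: ΣR = 1.43 + 12.3 + 33.1 + 26.1 = 72.93 kΩ.
By the voltage-divider rule, V = 45.9 × 33.10/72.93 = 20.83 mV.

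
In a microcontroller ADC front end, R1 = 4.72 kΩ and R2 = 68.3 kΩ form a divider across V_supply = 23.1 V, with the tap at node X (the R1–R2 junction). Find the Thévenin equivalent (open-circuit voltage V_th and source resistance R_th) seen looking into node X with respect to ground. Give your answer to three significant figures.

With X open, the divider is unloaded: V_th = 23.1 × 68.3/73.02 = 21.61 V.
Zeroing V_supply shorts the top of R1 to ground, so R_th = R1 ‖ R2 = 4.415 kΩ.

V_th ≈ 21.6 V, R_th ≈ 4.41 kΩ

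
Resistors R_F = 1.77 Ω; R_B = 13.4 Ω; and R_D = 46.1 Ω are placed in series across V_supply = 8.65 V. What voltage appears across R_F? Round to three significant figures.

V ≈ 0.250 V

Total series resistance ΣR = 1.77 + 13.4 + 46.1 = 61.27 Ω.
V = V_supply · R/ΣR = 8.65 × 0.02889 = 0.2499 V.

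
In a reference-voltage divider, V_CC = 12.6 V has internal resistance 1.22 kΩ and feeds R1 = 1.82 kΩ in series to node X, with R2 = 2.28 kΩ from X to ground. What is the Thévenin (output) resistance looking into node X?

R_th ≈ 1.30 kΩ

R1' = 1.22 + 1.82 = 3.040 kΩ (source resistance + R1).
With V_CC suppressed (replaced by a short), R_th = R1' ‖ R2 = (3.040 × 2.28)/(3.040 + 2.28) = 1.303 kΩ.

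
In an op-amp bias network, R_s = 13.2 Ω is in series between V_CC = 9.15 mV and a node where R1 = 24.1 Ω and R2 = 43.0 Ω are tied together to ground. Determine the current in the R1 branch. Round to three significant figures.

Parallel bank: R_p = 1/(1/24.1 + 1/43.0) = 15.44 Ω.
V_A by voltage divider: V_A = 9.15 × 15.44/(13.2 + 15.44) = 4.933 mV.
I(R1) = V_A / R1 = 4.933/24.1 = 0.2047 mA.

I ≈ 0.205 mA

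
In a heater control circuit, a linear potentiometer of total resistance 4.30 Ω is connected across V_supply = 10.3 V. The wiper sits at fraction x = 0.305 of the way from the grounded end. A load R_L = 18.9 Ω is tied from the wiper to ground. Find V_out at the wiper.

V_out ≈ 3.00 V

The pot divides into 2.989 Ω above the wiper and 1.311 Ω below.
Lower segment in parallel with the load: 1.311 ‖ 18.9 = 1.226 Ω.
V_out = 10.3 × 1.226/(2.989 + 1.226) = 2.997 V.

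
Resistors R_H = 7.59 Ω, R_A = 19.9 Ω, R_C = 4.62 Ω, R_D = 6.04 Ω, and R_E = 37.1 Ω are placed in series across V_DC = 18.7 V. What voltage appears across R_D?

V ≈ 1.50 V

Total series resistance ΣR = 7.59 + 19.9 + 4.62 + 6.04 + 37.1 = 75.25 Ω.
Voltage divider: V = V_DC · (6.040 / 75.25) = 18.7 × 0.08027 = 1.501 V.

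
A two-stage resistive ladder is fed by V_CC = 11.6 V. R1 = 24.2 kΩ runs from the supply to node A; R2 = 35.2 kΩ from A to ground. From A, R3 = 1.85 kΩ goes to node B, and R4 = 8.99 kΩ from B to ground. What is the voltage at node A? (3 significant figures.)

V_A ≈ 2.96 V

Node A sees R2 in parallel with the series input of stage 2, R3 + R4 = 10.84 kΩ.
Effective lower resistance at A: R2 ‖ 10.84 = 8.288 kΩ.
V_A = 11.6 × 8.288/(24.2 + 8.288) = 2.959 V.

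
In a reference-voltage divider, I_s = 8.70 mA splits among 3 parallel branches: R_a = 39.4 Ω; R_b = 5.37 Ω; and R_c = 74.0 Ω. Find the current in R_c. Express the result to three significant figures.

Total conductance ΣG = 1/39.4 + 1/5.37 + 1/74.0 = 0.2251 (units of 1/Ω).
Current divider: I(R_c) = I_s · G_k/ΣG = 8.70 × (0.01351/0.2251) = 8.70 × 0.06003 = 0.5223 mA.

I ≈ 0.522 mA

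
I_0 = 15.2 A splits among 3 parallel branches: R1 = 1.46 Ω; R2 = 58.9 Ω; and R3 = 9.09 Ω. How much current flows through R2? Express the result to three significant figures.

Total conductance ΣG = 1/1.46 + 1/58.9 + 1/9.09 = 0.8119 (units of 1/Ω).
Current divider: I(R2) = I_0 · G_k/ΣG = 15.2 × (0.01698/0.8119) = 15.2 × 0.02091 = 0.3178 A.

I ≈ 0.318 A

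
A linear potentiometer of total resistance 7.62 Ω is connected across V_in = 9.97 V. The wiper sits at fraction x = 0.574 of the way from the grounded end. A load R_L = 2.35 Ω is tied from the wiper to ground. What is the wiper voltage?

V_out ≈ 3.19 V

The pot divides into 3.246 Ω above the wiper and 4.374 Ω below.
Lower segment in parallel with the load: 4.374 ‖ 2.35 = 1.529 Ω.
Then V_out = V_in · 1.529/(3.246 + 1.529) = 3.192 V.
(Unloaded: V_out = x·V_in = 5.72 V.)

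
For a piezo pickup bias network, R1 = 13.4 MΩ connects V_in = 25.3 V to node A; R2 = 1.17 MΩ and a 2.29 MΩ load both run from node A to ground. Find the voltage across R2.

R2 ‖ R_L = (1.17 × 2.29)/(1.17 + 2.29) = 0.7744 MΩ.
Now apply the divider: V_out = 25.3 × 0.05463 = 1.382 V.

V_out ≈ 1.38 V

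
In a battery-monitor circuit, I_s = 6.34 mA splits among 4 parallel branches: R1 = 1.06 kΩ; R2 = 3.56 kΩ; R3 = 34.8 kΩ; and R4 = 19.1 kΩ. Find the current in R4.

ΣG = 1/1.06 + 1/3.56 + 1/34.8 + 1/19.1 = 1.305.
By the current-divider rule, I = I_s · G_k/ΣG = 6.34 × 0.04011 = 0.2543 mA.

I ≈ 0.254 mA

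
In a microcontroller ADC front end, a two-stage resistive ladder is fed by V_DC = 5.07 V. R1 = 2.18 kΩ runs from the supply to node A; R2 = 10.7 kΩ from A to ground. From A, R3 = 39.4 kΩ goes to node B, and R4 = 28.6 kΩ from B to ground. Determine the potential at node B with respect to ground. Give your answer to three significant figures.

V_B ≈ 1.73 V

The second stage (R3 + R4 = 68.00 kΩ) loads node A in parallel with R2.
Effective lower resistance at A: R2 ‖ 68.00 = 9.245 kΩ.
First divider: V_A = V_DC · 9.245/(2.18 + 9.245) = 4.103 V.
V_B = V_A × 0.4206 = 1.726 V.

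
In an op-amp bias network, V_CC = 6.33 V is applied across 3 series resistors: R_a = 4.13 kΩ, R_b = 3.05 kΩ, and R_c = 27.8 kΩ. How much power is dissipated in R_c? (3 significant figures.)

ΣR = 34.98 kΩ → I = 6.33/34.98 = 0.1810 mA.
P = I²R = 0.03275 × 27.8 = 0.9104 mW.

P ≈ 0.910 mW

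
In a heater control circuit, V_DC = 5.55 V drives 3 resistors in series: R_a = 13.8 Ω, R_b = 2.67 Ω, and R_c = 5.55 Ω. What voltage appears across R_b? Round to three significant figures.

Series total: ΣR = 13.8 + 2.67 + 5.55 = 22.02 Ω.
V = V_DC · R/ΣR = 5.55 × 0.1213 = 0.6730 V.

V ≈ 0.673 V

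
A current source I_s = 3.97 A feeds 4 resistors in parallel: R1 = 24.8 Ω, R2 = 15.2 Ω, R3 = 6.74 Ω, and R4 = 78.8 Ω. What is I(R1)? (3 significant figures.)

I ≈ 0.599 A

ΣG = 1/24.8 + 1/15.2 + 1/6.74 + 1/78.8 = 0.2672.
Current divider: I(R1) = I_s · G_k/ΣG = 3.97 × (0.04032/0.2672) = 3.97 × 0.1509 = 0.5992 A.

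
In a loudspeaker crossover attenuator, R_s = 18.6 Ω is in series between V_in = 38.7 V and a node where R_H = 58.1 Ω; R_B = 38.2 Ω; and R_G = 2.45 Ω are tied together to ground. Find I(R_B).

Parallel bank: R_p = 1/(1/58.1 + 1/38.2 + 1/2.45) = 2.215 Ω.
Node voltage V_A = V_in · R_p/(R_s + R_p) = 38.7 × 0.1064 = 4.118 V.
Branch current I = V_A/R_B = 4.118/38.2 = 0.1078 A.

I ≈ 0.108 A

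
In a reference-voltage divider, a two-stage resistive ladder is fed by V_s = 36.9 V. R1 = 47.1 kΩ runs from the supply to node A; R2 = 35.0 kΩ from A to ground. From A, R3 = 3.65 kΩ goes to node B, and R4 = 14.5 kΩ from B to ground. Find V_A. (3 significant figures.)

V_A ≈ 7.47 V

The second stage (R3 + R4 = 18.15 kΩ) loads node A in parallel with R2.
R2 ‖ (R3+R4) = 11.95 kΩ.
So V_A = 36.9 × 0.2024 = 7.468 V.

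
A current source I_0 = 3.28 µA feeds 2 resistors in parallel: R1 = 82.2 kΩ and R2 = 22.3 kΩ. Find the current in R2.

I ≈ 2.58 µA

For two parallel branches, I_k = I_0 · (other R)/(sum of R).
I(R2) = 3.28 × 82.2/(82.2 + 22.3) = 3.28 × 0.7866 = 2.580 µA.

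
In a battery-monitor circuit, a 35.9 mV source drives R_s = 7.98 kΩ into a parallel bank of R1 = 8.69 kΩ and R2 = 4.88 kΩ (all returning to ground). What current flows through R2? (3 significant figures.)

I ≈ 2.07 µA

Parallel bank: R_p = 1/(1/8.69 + 1/4.88) = 3.125 kΩ.
V_A = 35.9 × 3.125/11.11 = 10.10 mV.
Branch current I = V_A/R2 = 10.10/4.88 = 2.070 µA.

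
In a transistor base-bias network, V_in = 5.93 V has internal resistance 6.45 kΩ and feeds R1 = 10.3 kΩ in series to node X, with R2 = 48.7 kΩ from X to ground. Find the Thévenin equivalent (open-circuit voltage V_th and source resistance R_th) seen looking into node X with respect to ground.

V_th ≈ 4.41 V, R_th ≈ 12.5 kΩ

R1' = 6.45 + 10.3 = 16.75 kΩ (source resistance + R1).
With X open, the divider is unloaded: V_th = 5.93 × 48.7/65.45 = 4.412 V.
With V_in suppressed (replaced by a short), R_th = R1' ‖ R2 = (16.75 × 48.7)/(16.75 + 48.7) = 12.46 kΩ.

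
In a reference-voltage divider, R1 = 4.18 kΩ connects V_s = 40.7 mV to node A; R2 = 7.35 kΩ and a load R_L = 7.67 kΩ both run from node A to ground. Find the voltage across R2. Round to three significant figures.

V_out ≈ 19.3 mV

R2 ‖ R_L = (7.35 × 7.67)/(7.35 + 7.67) = 3.753 kΩ.
Now apply the divider: V_out = 40.7 × 0.4731 = 19.26 mV.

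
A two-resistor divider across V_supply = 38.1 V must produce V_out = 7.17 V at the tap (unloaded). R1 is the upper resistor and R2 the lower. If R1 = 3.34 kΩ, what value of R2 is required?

R2 ≈ 0.774 kΩ

V_out/V_supply = R2/(R1+R2) = 0.1882.
R2 = R1 · 0.1882/(1 − 0.1882) = 0.7743 kΩ.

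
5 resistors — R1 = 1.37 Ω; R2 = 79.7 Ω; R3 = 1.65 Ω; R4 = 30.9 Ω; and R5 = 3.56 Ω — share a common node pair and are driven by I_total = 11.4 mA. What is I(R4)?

I ≈ 0.222 mA

ΣG = 1/1.37 + 1/79.7 + 1/1.65 + 1/30.9 + 1/3.56 = 1.662.
By the current-divider rule, I = I_total · G_k/ΣG = 11.4 × 0.01947 = 0.2220 mA.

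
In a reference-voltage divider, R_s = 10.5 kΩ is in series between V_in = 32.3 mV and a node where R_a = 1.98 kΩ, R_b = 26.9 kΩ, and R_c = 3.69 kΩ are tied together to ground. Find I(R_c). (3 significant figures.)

I ≈ 0.918 µA

Parallel bank: R_p = 1/(1/1.98 + 1/26.9 + 1/3.69) = 1.230 kΩ.
V_A = 32.3 × 1.230/11.73 = 3.386 mV.
I(R_c) = V_A / R_c = 3.386/3.69 = 0.9177 µA.
(Equivalently: I_total = 2.754 µA, then current-divider fraction G_k/ΣG = 0.3332.)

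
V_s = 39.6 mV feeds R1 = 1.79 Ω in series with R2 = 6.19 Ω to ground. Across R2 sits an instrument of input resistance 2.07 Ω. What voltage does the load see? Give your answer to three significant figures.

First combine the lower leg with the load: R2 ‖ R_L = 1.551 Ω.
Then V_out = V_s · R2'/(R1 + R2') = 39.6 × 1.551/3.341 = 18.39 mV.
(Unloaded it would be 30.7 mV; the load pulls it down.)

V_out ≈ 18.4 mV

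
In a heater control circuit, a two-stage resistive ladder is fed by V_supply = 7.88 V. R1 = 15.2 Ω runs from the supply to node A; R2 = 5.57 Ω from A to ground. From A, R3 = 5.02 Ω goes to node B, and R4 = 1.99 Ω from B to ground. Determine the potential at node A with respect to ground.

Looking into the second stage from A: R3 + R4 = 7.010 Ω appears in parallel with R2.
R2 ‖ (R3+R4) = 3.104 Ω.
V_A = 7.88 × 3.104/(15.2 + 3.104) = 1.336 V.

V_A ≈ 1.34 V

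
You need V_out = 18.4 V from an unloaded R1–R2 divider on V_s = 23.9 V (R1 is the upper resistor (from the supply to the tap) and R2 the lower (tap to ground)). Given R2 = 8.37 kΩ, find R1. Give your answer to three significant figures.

R1 ≈ 2.50 kΩ

The divider ratio is R2/(R1+R2) = 18.4/23.9 = 0.7699.
So R1 = R2 · (V_s/V_out − 1) = 8.37 × (23.9/18.4 − 1) = 8.37 × 0.2989 = 2.502 kΩ.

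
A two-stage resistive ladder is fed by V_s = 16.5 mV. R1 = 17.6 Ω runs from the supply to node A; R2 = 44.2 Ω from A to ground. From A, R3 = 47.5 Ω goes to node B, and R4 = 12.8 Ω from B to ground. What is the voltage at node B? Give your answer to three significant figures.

Looking into the second stage from A: R3 + R4 = 60.30 Ω appears in parallel with R2.
Effective lower resistance at A: R2 ‖ 60.30 = 25.50 Ω.
So V_A = 16.5 × 0.5917 = 9.763 mV.
Then the unloaded second divider: V_B = V_A × R4/(R3+R4) = 9.763 × 0.2123 = 2.072 mV.

V_B ≈ 2.07 mV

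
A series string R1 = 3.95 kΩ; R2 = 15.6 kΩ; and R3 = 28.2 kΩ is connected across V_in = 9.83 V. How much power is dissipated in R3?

P ≈ 1.20 mW

ΣR = 47.75 kΩ → I = 9.83/47.75 = 0.2059 mA.
P(R3) = I²·R3 = (0.2059)² × 28.2 = 1.195 mW.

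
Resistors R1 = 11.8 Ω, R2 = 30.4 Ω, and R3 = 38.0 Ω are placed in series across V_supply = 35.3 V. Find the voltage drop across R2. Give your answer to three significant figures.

ΣR = 11.8 + 30.4 + 38.0 = 80.20 Ω.
V = V_supply · R/ΣR = 35.3 × 0.3791 = 13.38 V.

V ≈ 13.4 V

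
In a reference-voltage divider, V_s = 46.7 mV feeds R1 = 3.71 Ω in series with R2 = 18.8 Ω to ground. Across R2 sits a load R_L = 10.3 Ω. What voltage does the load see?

R2 ‖ R_L = (18.8 × 10.3)/(18.8 + 10.3) = 6.654 Ω.
Now apply the divider: V_out = 46.7 × 0.6420 = 29.98 mV.
(Unloaded it would be 39.0 mV; the load pulls it down.)

V_out ≈ 30.0 mV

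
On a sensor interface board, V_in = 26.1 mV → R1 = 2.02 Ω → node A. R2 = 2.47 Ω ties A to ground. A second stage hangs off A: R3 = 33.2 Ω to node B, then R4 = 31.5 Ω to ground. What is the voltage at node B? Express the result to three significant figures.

Node A sees R2 in parallel with the series input of stage 2, R3 + R4 = 64.70 Ω.
Effective lower resistance at A: R2 ‖ 64.70 = 2.379 Ω.
V_A = 26.1 × 2.379/(2.02 + 2.379) = 14.12 mV.
V_B = V_A × 0.4869 = 6.872 mV.

V_B ≈ 6.87 mV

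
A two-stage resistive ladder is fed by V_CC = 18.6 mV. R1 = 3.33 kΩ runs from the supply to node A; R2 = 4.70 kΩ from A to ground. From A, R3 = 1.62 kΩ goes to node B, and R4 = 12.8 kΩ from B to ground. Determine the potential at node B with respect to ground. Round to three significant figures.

Looking into the second stage from A: R3 + R4 = 14.42 kΩ appears in parallel with R2.
Effective lower resistance at A: R2 ‖ 14.42 = 3.545 kΩ.
V_A = 18.6 × 3.545/(3.33 + 3.545) = 9.590 mV.
Stage 2 is unloaded, so V_B = V_A · R4/(R3+R4) = 9.590 × 12.8/14.42 = 8.513 mV.

V_B ≈ 8.51 mV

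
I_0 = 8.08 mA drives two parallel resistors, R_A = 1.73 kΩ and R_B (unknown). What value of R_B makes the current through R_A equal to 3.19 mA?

Two-branch current divider: I_A = I_0 · R_B/(R_A + R_B).
3.19/8.08 = R_B/(R_A + R_B) → R_B = R_A · (0.3948)/(1 − 0.3948) = 1.73 × 0.6524 = 1.129 kΩ.

R_B ≈ 1.13 kΩ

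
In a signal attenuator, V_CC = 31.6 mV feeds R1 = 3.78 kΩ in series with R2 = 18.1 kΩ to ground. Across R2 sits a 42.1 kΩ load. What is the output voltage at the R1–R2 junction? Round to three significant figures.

V_out ≈ 24.3 mV

The load sits in parallel with R2, giving an effective lower resistance R2' = R2·R_L/(R2+R_L) = 12.66 kΩ.
Then V_out = V_CC · R2'/(R1 + R2') = 31.6 × 12.66/16.44 = 24.33 mV.
(Unloaded it would be 26.1 mV; the load pulls it down.)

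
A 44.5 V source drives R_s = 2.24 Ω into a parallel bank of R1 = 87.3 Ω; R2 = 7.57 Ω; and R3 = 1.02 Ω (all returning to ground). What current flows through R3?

I ≈ 12.4 A

Parallel bank: R_p = 1/(1/87.3 + 1/7.57 + 1/1.02) = 0.8897 Ω.
V_A = 44.5 × 0.8897/3.130 = 12.65 V.
Branch current I = V_A/R3 = 12.65/1.02 = 12.40 A.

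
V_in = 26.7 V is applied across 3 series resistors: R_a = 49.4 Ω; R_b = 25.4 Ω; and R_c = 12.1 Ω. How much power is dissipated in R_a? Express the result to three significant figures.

Series current I = V_in/ΣR = 26.7/86.90 = 0.3072 A.
V(R_a) = I·R = 15.18 V; P = V·I = 15.18 × 0.3072 = 4.663 W.

P ≈ 4.66 W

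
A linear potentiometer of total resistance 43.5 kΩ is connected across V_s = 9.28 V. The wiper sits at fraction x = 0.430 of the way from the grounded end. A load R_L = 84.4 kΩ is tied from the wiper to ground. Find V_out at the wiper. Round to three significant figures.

V_out ≈ 3.54 V

Split the track: R_lower = x·R_p = 18.70 kΩ, R_upper = (1−x)·R_p = 24.80 kΩ.
R_L loads the lower segment: effective lower R = 15.31 kΩ.
Then V_out = V_s · 15.31/(24.80 + 15.31) = 3.543 V.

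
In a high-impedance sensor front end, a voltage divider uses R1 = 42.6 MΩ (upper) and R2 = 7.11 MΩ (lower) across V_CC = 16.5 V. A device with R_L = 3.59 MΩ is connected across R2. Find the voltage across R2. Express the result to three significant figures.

V_out ≈ 0.875 V

R2 ‖ R_L = (7.11 × 3.59)/(7.11 + 3.59) = 2.386 MΩ.
Then V_out = V_CC · R2'/(R1 + R2') = 16.5 × 2.386/44.99 = 0.8750 V.
(Unloaded it would be 2.36 V; the load pulls it down.)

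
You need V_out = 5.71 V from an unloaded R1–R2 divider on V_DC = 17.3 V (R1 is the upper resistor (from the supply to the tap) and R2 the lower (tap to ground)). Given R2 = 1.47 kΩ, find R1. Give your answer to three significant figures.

R1 ≈ 2.98 kΩ

V_out/V_DC = R2/(R1+R2) = 0.3301.
Rearranging, R1 = R2·(1−k)/k = 1.47 × 2.030 = 2.984 kΩ.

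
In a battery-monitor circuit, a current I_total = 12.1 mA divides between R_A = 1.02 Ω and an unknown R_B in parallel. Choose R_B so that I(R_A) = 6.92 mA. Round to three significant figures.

R_B ≈ 1.36 Ω

Two-branch current divider: I_A = I_total · R_B/(R_A + R_B).
With f = 0.5719, R_B = R_A · f/(1−f) = 1.02 × 1.336 = 1.363 Ω.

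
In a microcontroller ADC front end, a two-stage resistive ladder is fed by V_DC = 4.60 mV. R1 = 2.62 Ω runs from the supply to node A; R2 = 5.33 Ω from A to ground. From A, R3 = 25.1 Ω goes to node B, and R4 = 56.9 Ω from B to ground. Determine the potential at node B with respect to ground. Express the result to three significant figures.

Looking into the second stage from A: R3 + R4 = 82.00 Ω appears in parallel with R2.
R2 ‖ (R3+R4) = 5.005 Ω.
So V_A = 4.60 × 0.6564 = 3.019 mV.
Stage 2 is unloaded, so V_B = V_A · R4/(R3+R4) = 3.019 × 56.9/82.00 = 2.095 mV.

V_B ≈ 2.10 mV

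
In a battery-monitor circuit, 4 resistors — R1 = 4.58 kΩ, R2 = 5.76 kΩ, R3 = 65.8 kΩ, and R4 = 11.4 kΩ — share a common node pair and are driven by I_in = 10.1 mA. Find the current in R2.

Total conductance ΣG = 1/4.58 + 1/5.76 + 1/65.8 + 1/11.4 = 0.4949 (units of 1/kΩ).
By the current-divider rule, I = I_in · G_k/ΣG = 10.1 × 0.3508 = 3.543 mA.

I ≈ 3.54 mA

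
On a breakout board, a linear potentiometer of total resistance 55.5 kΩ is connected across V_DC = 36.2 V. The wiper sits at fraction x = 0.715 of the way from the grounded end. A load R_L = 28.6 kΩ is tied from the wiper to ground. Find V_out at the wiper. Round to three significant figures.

Split the track: R_lower = x·R_p = 39.68 kΩ, R_upper = (1−x)·R_p = 15.82 kΩ.
Lower segment in parallel with the load: 39.68 ‖ 28.6 = 16.62 kΩ.
Then V_out = V_DC · 16.62/(15.82 + 16.62) = 18.55 V.

V_out ≈ 18.5 V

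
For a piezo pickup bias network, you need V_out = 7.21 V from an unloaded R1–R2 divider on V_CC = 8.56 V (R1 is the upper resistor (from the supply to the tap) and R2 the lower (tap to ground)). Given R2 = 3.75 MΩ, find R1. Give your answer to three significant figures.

R1 ≈ 0.702 MΩ

V_out/V_CC = R2/(R1+R2) = 0.8423.
Rearranging, R1 = R2·(1−k)/k = 3.75 × 0.1872 = 0.7021 MΩ.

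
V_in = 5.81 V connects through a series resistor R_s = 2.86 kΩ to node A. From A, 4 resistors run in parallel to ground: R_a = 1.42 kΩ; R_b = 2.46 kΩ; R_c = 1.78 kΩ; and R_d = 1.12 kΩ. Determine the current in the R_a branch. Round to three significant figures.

I ≈ 0.491 mA

Combine the parallel branches: R_p = (1/1.42 + 1/2.46 + 1/1.78 + 1/1.12)⁻¹ = 0.3898 kΩ.
Node voltage V_A = V_in · R_p/(R_s + R_p) = 5.81 × 0.1199 = 0.6969 V.
I(R_a) = V_A / R_a = 0.6969/1.42 = 0.4908 mA.
(Check via current divider: I_total = 1.788 mA; share G_k/ΣG = 0.2745 → same result.)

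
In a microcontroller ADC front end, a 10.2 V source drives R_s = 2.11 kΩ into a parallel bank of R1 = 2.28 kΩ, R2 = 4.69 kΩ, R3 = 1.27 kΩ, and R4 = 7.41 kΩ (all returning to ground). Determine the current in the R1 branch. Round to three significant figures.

Parallel bank: R_p = 1/(1/2.28 + 1/4.69 + 1/1.27 + 1/7.41) = 0.6353 kΩ.
V_A = 10.2 × 0.6353/2.745 = 2.360 V.
Branch current I = V_A/R1 = 2.360/2.28 = 1.035 mA.
(Check via current divider: I_total = 3.716 mA; share G_k/ΣG = 0.2786 → same result.)

I ≈ 1.04 mA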